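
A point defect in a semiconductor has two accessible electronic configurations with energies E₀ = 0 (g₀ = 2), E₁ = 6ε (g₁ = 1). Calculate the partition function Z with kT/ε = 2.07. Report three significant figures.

Eᵢ/kT = 0, 2.8986.
Z = Σ gᵢe^(−Eᵢ/kT) = 2·e^(−0) + 1·e^(−2.8986) = 2.0000 + 0.055100 = 2.0551.

Z = 2.06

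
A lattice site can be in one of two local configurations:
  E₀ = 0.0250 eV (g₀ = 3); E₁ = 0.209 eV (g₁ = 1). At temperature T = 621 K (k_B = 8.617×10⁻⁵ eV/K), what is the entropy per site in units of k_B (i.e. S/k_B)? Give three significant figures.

1.15

k_BT = 8.617×10⁻⁵ × 621 K = 0.053512 eV.
Eᵢ/kT = 0.46718, 3.9057.
Z = Σ gᵢe^(−Eᵢ/kT) = 3·e^(−0.46718) + 1·e^(−3.9057) = 1.8803 + 0.020127 = 1.9004.
⟨E⟩ = Σ EᵢPᵢ = 0.026949 eV.
S/k_B = ln Z + ⟨E⟩/kT = ln(1.9004) + 0.026949/0.053512 = 0.64206 + 0.50361 = 1.15.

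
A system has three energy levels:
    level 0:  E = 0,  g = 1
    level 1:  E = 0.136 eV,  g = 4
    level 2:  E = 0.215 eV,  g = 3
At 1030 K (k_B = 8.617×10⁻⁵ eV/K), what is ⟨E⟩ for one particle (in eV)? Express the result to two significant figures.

k_BT = 8.617×10⁻⁵ × 1030 K = 0.08876 eV.
Eᵢ/kT = 0, 1.532, 2.422.
Z = Σ gᵢe^(−Eᵢ/kT) = 1·e^(−0) + 4·e^(−1.532) + 3·e^(−2.422) = 1.000 + 0.8644 + 0.2662 = 2.131.
⟨E⟩ = Σ Eᵢ gᵢe^(−Eᵢ/kT) / Z = (0·1.000 + 0.136·0.8644 + 0.215·0.2662) / 2.131 = 0.082 eV.

0.082 eV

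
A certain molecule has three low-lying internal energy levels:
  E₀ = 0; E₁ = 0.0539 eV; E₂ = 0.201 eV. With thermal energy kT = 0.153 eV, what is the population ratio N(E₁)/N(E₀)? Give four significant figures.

0.7031

n₁/n₀ = exp[−(E₁−E₀)/kT] = exp(−(0.0539 eV)/(0.153 eV)) = exp(-0.352288) = 0.7031.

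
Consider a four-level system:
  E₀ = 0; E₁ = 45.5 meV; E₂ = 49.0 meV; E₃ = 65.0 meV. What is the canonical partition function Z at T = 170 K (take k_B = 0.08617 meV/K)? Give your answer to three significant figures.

Z = 1.09

k_BT = 0.08617 × 170 K = 14.649 meV.
Eᵢ/kT = 0, 3.1060, 3.3449, 4.4372.
Z = Σ e^(−Eᵢ/kT) = e^(−0) + e^(−3.1060) + e^(−3.3449) + e^(−4.4372) = 1.0000 + 0.044780 + 0.035264 + 0.011829 = 1.0919.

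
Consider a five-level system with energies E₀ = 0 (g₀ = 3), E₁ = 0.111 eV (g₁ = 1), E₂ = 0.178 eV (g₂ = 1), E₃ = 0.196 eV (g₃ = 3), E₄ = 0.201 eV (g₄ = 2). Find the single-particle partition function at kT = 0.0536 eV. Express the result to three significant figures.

Z = 3.29

Eᵢ/kT = 0, 2.0709, 3.3209, 3.6567, 3.7500.
Z = Σ gᵢe^(−Eᵢ/kT) = 3·e^(−0) + 1·e^(−2.0709) + 1·e^(−3.3209) + 3·e^(−3.6567) + 2·e^(−3.7500) = 3.0000 + 0.12607 + 0.036120 + 0.077453 + 0.047035 = 3.2867.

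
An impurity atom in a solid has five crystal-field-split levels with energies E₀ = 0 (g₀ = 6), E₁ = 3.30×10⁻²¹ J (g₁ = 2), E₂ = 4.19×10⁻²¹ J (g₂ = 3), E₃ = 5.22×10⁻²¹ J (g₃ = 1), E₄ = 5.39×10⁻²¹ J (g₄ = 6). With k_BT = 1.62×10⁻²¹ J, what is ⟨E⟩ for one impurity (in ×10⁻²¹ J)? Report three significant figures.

0.471 ×10⁻²¹ J

Eᵢ/kT = 0, 2.0370, 2.5864, 3.2222, 3.3272.
Z = Σ gᵢe^(−Eᵢ/kT) = 6·e^(−0) + 2·e^(−2.0370) + 3·e^(−2.5864) + 1·e^(−3.2222) + 6·e^(−3.3272) = 6.0000 + 0.26084 + 0.22587 + 0.039867 + 0.21536 = 6.7419.
⟨E⟩ = Σ Eᵢ gᵢe^(−Eᵢ/kT) / Z = (0·6.0000 + 3.30·0.26084 + 4.19·0.22587 + 5.22·0.039867 + 5.39·0.21536) / 6.7419 = 0.471 ×10⁻²¹ J.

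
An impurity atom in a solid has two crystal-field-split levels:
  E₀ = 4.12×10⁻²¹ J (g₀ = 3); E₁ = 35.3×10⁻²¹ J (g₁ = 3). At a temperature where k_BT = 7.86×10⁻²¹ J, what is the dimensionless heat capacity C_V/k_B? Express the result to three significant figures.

0.287

Eᵢ/kT = 0.52417, 4.4911.
Z = Σ gᵢe^(−Eᵢ/kT) = 3·e^(−0.52417) + 3·e^(−4.4911) = 1.7761 + 0.033625 = 1.8097.
⟨E⟩ = 4.6994, ⟨E²⟩ = 39.812.
C_V/k_B = (⟨E²⟩ − ⟨E⟩²)/(kT)² = (39.812 − 22.084)/61.780 = 0.287.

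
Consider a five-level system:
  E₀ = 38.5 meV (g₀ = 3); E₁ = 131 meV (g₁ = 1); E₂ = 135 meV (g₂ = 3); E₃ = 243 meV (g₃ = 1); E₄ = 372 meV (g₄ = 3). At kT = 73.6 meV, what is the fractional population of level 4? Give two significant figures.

0.0077

Eᵢ/kT = 0.5231, 1.780, 1.834, 3.302, 5.054.
Z = Σ gᵢe^(−Eᵢ/kT) = 3·e^(−0.5231) + 1·e^(−1.780) + 3·e^(−1.834) + 1·e^(−3.302) + 3·e^(−5.054) = 1.778 + 0.1686 + 0.4793 + 0.03681 + 0.01915 = 2.482.
P₄ = g₄ e^(−E₄/kT) / Z = 0.01915/2.482 = 0.0077.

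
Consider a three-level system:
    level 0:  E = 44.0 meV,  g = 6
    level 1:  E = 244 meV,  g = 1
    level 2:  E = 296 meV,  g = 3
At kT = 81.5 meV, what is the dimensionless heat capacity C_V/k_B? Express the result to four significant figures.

0.2822

Eᵢ/kT = 0.539877, 2.99387, 3.63190.
Z = Σ gᵢe^(−Eᵢ/kT) = 6·e^(−0.539877) + 1·e^(−2.99387) + 3·e^(−3.63190) = 3.49692 + 0.0500932 + 0.0793976 = 3.62641.
⟨E⟩ = 52.2801 meV, ⟨E²⟩ = 4607.56 meV².
C_V/k_B = (⟨E²⟩ − ⟨E⟩²)/(kT)² = (4607.56 − 2733.21)/6642.25 = 0.2822.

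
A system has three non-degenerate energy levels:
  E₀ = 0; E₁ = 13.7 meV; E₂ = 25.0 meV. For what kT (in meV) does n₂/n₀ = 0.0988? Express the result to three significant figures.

n₂/n₀ = exp[−(E₂−E₀)/kT] = 0.0988.
⇒ (E₂−E₀)/kT = ln(1/0.0988) = ln(10.121) = 2.3146.
kT = 25.0 meV / 2.3146 = 10.8 meV.

10.8 meV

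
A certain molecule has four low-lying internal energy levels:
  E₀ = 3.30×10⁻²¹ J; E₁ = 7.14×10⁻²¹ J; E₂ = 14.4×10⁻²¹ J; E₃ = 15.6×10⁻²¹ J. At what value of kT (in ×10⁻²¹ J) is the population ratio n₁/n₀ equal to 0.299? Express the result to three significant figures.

3.18 ×10⁻²¹ J

n₁/n₀ = exp[−(E₁−E₀)/kT] = 0.299.
⇒ (E₁−E₀)/kT = ln(1/0.299) = ln(3.3445) = 1.2073.
kT = 3.84 ×10⁻²¹ J / 1.2073 = 3.18 ×10⁻²¹ J.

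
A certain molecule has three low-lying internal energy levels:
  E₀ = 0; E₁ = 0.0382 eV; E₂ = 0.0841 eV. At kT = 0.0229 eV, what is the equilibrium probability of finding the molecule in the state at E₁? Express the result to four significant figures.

Eᵢ/kT = 0, 1.66812, 3.67249.
Z = Σ e^(−Eᵢ/kT) = e^(−0) + e^(−1.66812) + e^(−3.67249) = 1.00000 + 0.188601 + 0.0254131 = 1.21401.
P₁ = e^(−E₁/kT) / Z = 0.188601/1.21401 = 0.1554.

0.1554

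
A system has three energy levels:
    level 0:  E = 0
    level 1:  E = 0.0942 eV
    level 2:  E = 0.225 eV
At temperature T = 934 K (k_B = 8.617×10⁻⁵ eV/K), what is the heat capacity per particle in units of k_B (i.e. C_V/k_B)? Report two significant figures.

0.51

k_BT = 8.617×10⁻⁵ × 934 K = 0.08048 eV.
Eᵢ/kT = 0, 1.170, 2.796.
Z = Σ e^(−Eᵢ/kT) = e^(−0) + e^(−1.170) + e^(−2.796) = 1.000 + 0.3104 + 0.06105 = 1.371.
⟨E⟩ = 0.03135 eV, ⟨E²⟩ = 0.004263 eV².
C_V/k_B = (⟨E²⟩ − ⟨E⟩²)/(kT)² = (0.004263 − 0.0009828)/0.006477 = 0.51.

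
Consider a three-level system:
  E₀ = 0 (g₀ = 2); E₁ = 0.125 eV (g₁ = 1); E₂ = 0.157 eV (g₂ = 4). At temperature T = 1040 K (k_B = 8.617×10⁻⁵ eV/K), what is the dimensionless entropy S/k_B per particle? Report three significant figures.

1.61

k_BT = 8.617×10⁻⁵ × 1040 K = 0.089617 eV.
Eᵢ/kT = 0, 1.3948, 1.7519.
Z = Σ gᵢe^(−Eᵢ/kT) = 2·e^(−0) + 1·e^(−1.3948) + 4·e^(−1.7519) = 2.0000 + 0.24788 + 0.69378 = 2.9417.
⟨E⟩ = Σ EᵢPᵢ = 0.047560 eV.
S/k_B = ln Z + ⟨E⟩/kT = ln(2.9417) + 0.047560/0.089617 = 1.0790 + 0.53070 = 1.61.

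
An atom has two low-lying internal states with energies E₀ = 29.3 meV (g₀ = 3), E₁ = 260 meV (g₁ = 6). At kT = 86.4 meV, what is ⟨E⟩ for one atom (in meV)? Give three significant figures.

57.4 meV

Eᵢ/kT = 0.33912, 3.0093.
Z = Σ gᵢe^(−Eᵢ/kT) = 3·e^(−0.33912) + 6·e^(−3.0093) = 2.1372 + 0.29596 = 2.4332.
⟨E⟩ = Σ Eᵢ gᵢe^(−Eᵢ/kT) / Z = (29.3·2.1372 + 260·0.29596) / 2.4332 = 57.4 meV.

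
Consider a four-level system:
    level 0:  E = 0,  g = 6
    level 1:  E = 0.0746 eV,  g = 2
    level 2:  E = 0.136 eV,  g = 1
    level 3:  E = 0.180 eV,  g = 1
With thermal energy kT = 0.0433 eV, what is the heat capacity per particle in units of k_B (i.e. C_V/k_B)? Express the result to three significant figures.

0.258

Eᵢ/kT = 0, 1.7229, 3.1409, 4.1570.
Z = Σ gᵢe^(−Eᵢ/kT) = 6·e^(−0) + 2·e^(−1.7229) + 1·e^(−3.1409) + 1·e^(−4.1570) = 6.0000 + 0.35710 + 0.043244 + 0.015654 = 6.4160.
⟨E⟩ = 0.0055079 eV, ⟨E²⟩ = 0.00051346 eV².
C_V/k_B = (⟨E²⟩ − ⟨E⟩²)/(kT)² = (0.00051346 − 0.000030337)/0.0018749 = 0.258.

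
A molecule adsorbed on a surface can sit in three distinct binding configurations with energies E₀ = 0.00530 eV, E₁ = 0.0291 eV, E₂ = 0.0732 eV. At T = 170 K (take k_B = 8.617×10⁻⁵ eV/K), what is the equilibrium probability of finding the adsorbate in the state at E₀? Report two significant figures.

0.83

k_BT = 8.617×10⁻⁵ × 170 K = 0.01465 eV.
Eᵢ/kT = 0.3618, 1.986, 4.997.
Z = Σ e^(−Eᵢ/kT) = e^(−0.3618) + e^(−1.986) + e^(−4.997) = 0.6964 + 0.1372 + 0.006758 = 0.8404.
P₀ = e^(−E₀/kT) / Z = 0.6964/0.8404 = 0.83.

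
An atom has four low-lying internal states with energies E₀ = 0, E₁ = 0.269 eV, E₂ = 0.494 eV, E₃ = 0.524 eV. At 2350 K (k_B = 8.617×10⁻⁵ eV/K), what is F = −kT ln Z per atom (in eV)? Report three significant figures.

-0.0720 eV

k_BT = 8.617×10⁻⁵ × 2350 K = 0.20250 eV.
Eᵢ/kT = 0, 1.3284, 2.4395, 2.5877.
Z = Σ e^(−Eᵢ/kT) = e^(−0) + e^(−1.3284) + e^(−2.4395) + e^(−2.5877) = 1.0000 + 0.26490 + 0.087204 + 0.075193 = 1.4273.
F = −kT ln Z = −0.20250 × ln(1.4273) = −0.20250 × 0.35578 = -0.0720 eV.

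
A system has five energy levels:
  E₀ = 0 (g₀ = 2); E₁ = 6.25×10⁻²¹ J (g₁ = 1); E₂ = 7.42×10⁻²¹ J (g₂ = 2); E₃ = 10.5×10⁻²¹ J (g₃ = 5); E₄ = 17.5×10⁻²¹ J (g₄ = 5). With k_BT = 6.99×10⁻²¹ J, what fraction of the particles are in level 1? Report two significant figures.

0.088

Eᵢ/kT = 0, 0.8941, 1.062, 1.502, 2.504.
Z = Σ gᵢe^(−Eᵢ/kT) = 2·e^(−0) + 1·e^(−0.8941) + 2·e^(−1.062) + 5·e^(−1.502) + 5·e^(−2.504) = 2.000 + 0.4090 + 0.6915 + 1.113 + 0.4088 = 4.622.
P₁ = g₁ e^(−E₁/kT) / Z = 0.4090/4.622 = 0.088.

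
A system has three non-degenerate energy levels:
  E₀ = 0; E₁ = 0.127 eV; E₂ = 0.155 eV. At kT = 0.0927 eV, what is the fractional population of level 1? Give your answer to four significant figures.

Eᵢ/kT = 0, 1.37001, 1.67206.
Z = Σ e^(−Eᵢ/kT) = e^(−0) + e^(−1.37001) + e^(−1.67206) = 1.00000 + 0.254104 + 0.187860 = 1.44196.
P₁ = e^(−E₁/kT) / Z = 0.254104/1.44196 = 0.1762.

0.1762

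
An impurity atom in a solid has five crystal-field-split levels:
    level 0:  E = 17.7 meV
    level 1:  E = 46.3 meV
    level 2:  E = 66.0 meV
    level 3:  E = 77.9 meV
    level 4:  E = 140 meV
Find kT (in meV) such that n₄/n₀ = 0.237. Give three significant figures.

n₄/n₀ = exp[−(E₄−E₀)/kT] = 0.237.
⇒ (E₄−E₀)/kT = ln(1/0.237) = ln(4.2194) = 1.4397.
kT = 122.3 meV / 1.4397 = 84.9 meV.

84.9 meV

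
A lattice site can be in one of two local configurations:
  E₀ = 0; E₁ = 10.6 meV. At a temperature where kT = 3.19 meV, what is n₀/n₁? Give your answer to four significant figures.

n₀/n₁ = exp[−(E₀−E₁)/kT] = exp(−(-10.6 meV)/(3.19 meV)) = exp(3.32288) = 27.74.

27.74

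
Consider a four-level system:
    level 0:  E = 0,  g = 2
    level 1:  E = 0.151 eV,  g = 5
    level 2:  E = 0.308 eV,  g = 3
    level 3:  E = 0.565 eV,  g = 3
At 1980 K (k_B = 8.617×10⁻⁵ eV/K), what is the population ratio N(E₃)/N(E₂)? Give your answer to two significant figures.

k_BT = 8.617×10⁻⁵ × 1980 K = 0.1706 eV.
n₃/n₂ = (g₃/g₂) exp[−(E₃−E₂)/kT] = (3/3) × exp(−(0.257 eV)/(0.1706 eV)) = (3/3) × exp(-1.506) = 0.22.

0.22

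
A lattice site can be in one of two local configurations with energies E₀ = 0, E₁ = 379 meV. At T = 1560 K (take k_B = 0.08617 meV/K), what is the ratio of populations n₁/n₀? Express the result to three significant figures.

k_BT = 0.08617 × 1560 K = 134.43 meV.
n₁/n₀ = exp[−(E₁−E₀)/kT] = exp(−(379 meV)/(134.43 meV)) = exp(-2.8193) = 0.0596.

0.0596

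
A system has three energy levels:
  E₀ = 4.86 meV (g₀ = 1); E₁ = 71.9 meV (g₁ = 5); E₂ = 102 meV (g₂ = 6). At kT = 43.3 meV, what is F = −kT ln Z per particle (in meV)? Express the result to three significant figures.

-38.1 meV

Eᵢ/kT = 0.11224, 1.6605, 2.3557.
Z = Σ gᵢe^(−Eᵢ/kT) = 1·e^(−0.11224) + 5·e^(−1.6605) + 6·e^(−2.3557) = 0.89383 + 0.95022 + 0.56896 = 2.4130.
F = −kT ln Z = −43.3 × ln(2.4130) = −43.3 × 0.88087 = -38.1 meV.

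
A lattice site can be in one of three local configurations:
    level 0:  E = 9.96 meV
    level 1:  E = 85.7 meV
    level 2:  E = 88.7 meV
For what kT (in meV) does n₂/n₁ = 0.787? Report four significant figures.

n₂/n₁ = exp[−(E₂−E₁)/kT] = 0.787.
⇒ (E₂−E₁)/kT = ln(1/0.787) = ln(1.27065) = 0.239529.
kT = 3.0 meV / 0.239529 = 12.52 meV.

12.52 meV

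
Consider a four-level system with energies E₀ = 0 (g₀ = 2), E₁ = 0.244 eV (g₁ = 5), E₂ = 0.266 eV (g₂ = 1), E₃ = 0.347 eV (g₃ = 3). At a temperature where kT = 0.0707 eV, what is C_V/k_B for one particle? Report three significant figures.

1.13

Eᵢ/kT = 0, 3.4512, 3.7624, 4.9081.
Z = Σ gᵢe^(−Eᵢ/kT) = 2·e^(−0) + 5·e^(−3.4512) + 1·e^(−3.7624) + 3·e^(−4.9081) = 2.0000 + 0.15854 + 0.023228 + 0.022160 = 2.2039.
⟨E⟩ = 0.023845 eV, ⟨E²⟩ = 0.0062392 eV².
C_V/k_B = (⟨E²⟩ − ⟨E⟩²)/(kT)² = (0.0062392 − 0.00056858)/0.0049985 = 1.13.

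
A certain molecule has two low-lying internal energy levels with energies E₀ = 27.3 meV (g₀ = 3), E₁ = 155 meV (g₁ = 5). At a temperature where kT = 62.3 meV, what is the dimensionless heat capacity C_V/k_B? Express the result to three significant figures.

Eᵢ/kT = 0.43820, 2.4880.
Z = Σ gᵢe^(−Eᵢ/kT) = 3·e^(−0.43820) + 5·e^(−2.4880) = 1.9356 + 0.41538 = 2.3510.
⟨E⟩ = 49.862 meV, ⟨E²⟩ = 4858.4 meV².
C_V/k_B = (⟨E²⟩ − ⟨E⟩²)/(kT)² = (4858.4 − 2486.2)/3881.3 = 0.611.

0.611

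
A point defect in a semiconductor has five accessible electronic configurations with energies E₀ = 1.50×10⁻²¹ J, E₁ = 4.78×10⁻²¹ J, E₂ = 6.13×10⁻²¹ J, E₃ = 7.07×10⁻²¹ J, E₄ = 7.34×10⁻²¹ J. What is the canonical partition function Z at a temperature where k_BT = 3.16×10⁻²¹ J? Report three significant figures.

Eᵢ/kT = 0.47468, 1.5127, 1.9399, 2.2373, 2.3228.
Z = Σ e^(−Eᵢ/kT) = e^(−0.47468) + e^(−1.5127) + e^(−1.9399) + e^(−2.2373) + e^(−2.3228) = 0.62208 + 0.22031 + 0.14372 + 0.10675 + 0.097999 = 1.1909.

Z = 1.19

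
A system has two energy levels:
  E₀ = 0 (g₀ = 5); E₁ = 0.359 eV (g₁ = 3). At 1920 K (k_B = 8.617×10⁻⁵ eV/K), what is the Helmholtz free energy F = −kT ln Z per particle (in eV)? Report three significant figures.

-0.277 eV

k_BT = 8.617×10⁻⁵ × 1920 K = 0.16545 eV.
Eᵢ/kT = 0, 2.1698.
Z = Σ gᵢe^(−Eᵢ/kT) = 5·e^(−0) + 3·e^(−2.1698) = 5.0000 + 0.34260 = 5.3426.
F = −kT ln Z = −0.16545 × ln(5.3426) = −0.16545 × 1.6757 = -0.277 eV.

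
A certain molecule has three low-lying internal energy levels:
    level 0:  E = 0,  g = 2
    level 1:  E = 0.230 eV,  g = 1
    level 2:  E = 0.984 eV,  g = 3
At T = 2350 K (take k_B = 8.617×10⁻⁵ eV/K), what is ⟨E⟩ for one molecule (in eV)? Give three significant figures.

k_BT = 8.617×10⁻⁵ × 2350 K = 0.20250 eV.
Eᵢ/kT = 0, 1.1358, 4.8593.
Z = Σ gᵢe^(−Eᵢ/kT) = 2·e^(−0) + 1·e^(−1.1358) + 3·e^(−4.8593) = 2.0000 + 0.32117 + 0.023268 = 2.3444.
⟨E⟩ = Σ Eᵢ gᵢe^(−Eᵢ/kT) / Z = (0·2.0000 + 0.230·0.32117 + 0.984·0.023268) / 2.3444 = 0.0413 eV.

0.0413 eV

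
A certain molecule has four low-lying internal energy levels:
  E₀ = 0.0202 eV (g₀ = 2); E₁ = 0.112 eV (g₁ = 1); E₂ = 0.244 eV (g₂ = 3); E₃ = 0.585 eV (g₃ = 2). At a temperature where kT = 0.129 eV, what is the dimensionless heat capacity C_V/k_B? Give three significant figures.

0.558

Eᵢ/kT = 0.15659, 0.86822, 1.8915, 4.5349.
Z = Σ gᵢe^(−Eᵢ/kT) = 2·e^(−0.15659) + 1·e^(−0.86822) + 3·e^(−1.8915) + 2·e^(−4.5349) = 1.7101 + 0.41970 + 0.45254 + 0.021456 = 2.6038.
⟨E⟩ = 0.078547 eV, ⟨E²⟩ = 0.015457 eV².
C_V/k_B = (⟨E²⟩ − ⟨E⟩²)/(kT)² = (0.015457 − 0.0061696)/0.016641 = 0.558.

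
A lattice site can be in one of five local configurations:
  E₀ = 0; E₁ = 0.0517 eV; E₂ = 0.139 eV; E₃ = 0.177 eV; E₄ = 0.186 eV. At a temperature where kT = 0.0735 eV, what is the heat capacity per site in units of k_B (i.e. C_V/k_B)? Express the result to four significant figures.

Eᵢ/kT = 0, 0.703401, 1.89116, 2.40816, 2.53061.
Z = Σ e^(−Eᵢ/kT) = e^(−0) + e^(−0.703401) + e^(−1.89116) + e^(−2.40816) + e^(−2.53061) = 1.00000 + 0.494899 + 0.150897 + 0.0899807 + 0.0796104 = 1.81539.
⟨E⟩ = 0.0425777 eV, ⟨E²⟩ = 0.00540462 eV².
C_V/k_B = (⟨E²⟩ − ⟨E⟩²)/(kT)² = (0.00540462 − 0.00181286)/0.00540225 = 0.6649.

0.6649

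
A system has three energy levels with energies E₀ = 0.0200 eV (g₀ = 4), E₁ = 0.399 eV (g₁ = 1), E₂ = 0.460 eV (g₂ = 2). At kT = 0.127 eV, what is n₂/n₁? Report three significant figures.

1.24

n₂/n₁ = (g₂/g₁) exp[−(E₂−E₁)/kT] = (2/1) × exp(−(0.061 eV)/(0.127 eV)) = (2/1) × exp(-0.48031) = 1.24.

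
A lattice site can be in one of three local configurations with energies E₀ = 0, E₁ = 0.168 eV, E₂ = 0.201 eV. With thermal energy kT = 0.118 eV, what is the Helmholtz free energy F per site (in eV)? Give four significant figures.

-0.04162 eV

Eᵢ/kT = 0, 1.42373, 1.70339.
Z = Σ e^(−Eᵢ/kT) = e^(−0) + e^(−1.42373) + e^(−1.70339) = 1.00000 + 0.240814 + 0.182065 = 1.42288.
F = −kT ln Z = −0.118 × ln(1.42288) = −0.118 × 0.352683 = -0.04162 eV.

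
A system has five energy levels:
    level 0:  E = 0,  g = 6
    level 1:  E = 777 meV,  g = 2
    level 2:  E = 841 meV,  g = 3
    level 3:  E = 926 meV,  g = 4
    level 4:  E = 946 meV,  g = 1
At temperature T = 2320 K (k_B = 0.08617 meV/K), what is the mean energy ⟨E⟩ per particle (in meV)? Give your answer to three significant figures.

k_BT = 0.08617 × 2320 K = 199.91 meV.
Eᵢ/kT = 0, 3.8867, 4.2069, 4.6321, 4.7321.
Z = Σ gᵢe^(−Eᵢ/kT) = 6·e^(−0) + 2·e^(−3.8867) + 3·e^(−4.2069) + 4·e^(−4.6321) + 1·e^(−4.7321) = 6.0000 + 0.041026 + 0.044677 + 0.038937 + 0.0088080 = 6.1334.
⟨E⟩ = Σ Eᵢ gᵢe^(−Eᵢ/kT) / Z = (0·6.0000 + 777·0.041026 + 841·0.044677 + 926·0.038937 + 946·0.0088080) / 6.1334 = 18.6 meV.

18.6 meV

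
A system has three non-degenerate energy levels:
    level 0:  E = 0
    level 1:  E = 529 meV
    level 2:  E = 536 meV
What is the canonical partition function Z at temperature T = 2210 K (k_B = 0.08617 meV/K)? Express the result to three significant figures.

Z = 1.12

k_BT = 0.08617 × 2210 K = 190.44 meV.
Eᵢ/kT = 0, 2.7778, 2.8145.
Z = Σ e^(−Eᵢ/kT) = e^(−0) + e^(−2.7778) + e^(−2.8145) = 1.0000 + 0.062175 + 0.059935 = 1.1221.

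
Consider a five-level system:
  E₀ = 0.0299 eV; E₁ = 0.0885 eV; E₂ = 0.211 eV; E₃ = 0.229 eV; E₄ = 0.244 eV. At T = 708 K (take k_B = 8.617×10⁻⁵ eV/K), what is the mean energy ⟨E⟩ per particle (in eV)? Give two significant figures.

k_BT = 8.617×10⁻⁵ × 708 K = 0.06101 eV.
Eᵢ/kT = 0.4901, 1.451, 3.458, 3.753, 3.999.
Z = Σ e^(−Eᵢ/kT) = e^(−0.4901) + e^(−1.451) + e^(−3.458) + e^(−3.753) + e^(−3.999) = 0.6126 + 0.2343 + 0.03149 + 0.02345 + 0.01833 = 0.9202.
⟨E⟩ = Σ Eᵢ e^(−Eᵢ/kT) / Z = (0.0299·0.6126 + 0.0885·0.2343 + 0.211·0.03149 + 0.229·0.02345 + 0.244·0.01833) / 0.9202 = 0.060 eV.

0.060 eV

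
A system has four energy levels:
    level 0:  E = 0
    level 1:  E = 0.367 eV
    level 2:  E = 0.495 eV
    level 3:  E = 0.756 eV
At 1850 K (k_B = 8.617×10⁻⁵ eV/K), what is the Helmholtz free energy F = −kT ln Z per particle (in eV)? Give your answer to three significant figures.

k_BT = 8.617×10⁻⁵ × 1850 K = 0.15941 eV.
Eᵢ/kT = 0, 2.3022, 3.1052, 4.7425.
Z = Σ e^(−Eᵢ/kT) = e^(−0) + e^(−2.3022) + e^(−3.1052) + e^(−4.7425) = 1.0000 + 0.10004 + 0.044816 + 0.0087168 = 1.1536.
F = −kT ln Z = −0.15941 × ln(1.1536) = −0.15941 × 0.14289 = -0.0228 eV.

-0.0228 eV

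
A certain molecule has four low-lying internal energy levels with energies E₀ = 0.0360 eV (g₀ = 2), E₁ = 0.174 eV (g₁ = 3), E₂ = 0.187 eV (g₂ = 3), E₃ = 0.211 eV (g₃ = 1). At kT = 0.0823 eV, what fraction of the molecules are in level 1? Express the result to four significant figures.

Eᵢ/kT = 0.437424, 2.11422, 2.27217, 2.56379.
Z = Σ gᵢe^(−Eᵢ/kT) = 2·e^(−0.437424) + 3·e^(−2.11422) + 3·e^(−2.27217) + 1·e^(−2.56379) = 1.29140 + 0.362182 + 0.309265 + 0.0770123 = 2.03986.
P₁ = g₁ e^(−E₁/kT) / Z = 0.362182/2.03986 = 0.1776.

0.1776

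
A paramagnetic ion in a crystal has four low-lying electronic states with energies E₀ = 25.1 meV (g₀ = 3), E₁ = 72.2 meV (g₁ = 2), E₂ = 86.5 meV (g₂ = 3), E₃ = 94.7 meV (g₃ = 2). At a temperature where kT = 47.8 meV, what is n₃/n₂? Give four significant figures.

0.5616

n₃/n₂ = (g₃/g₂) exp[−(E₃−E₂)/kT] = (2/3) × exp(−(8.2 meV)/(47.8 meV)) = (2/3) × exp(-0.171548) = 0.5616.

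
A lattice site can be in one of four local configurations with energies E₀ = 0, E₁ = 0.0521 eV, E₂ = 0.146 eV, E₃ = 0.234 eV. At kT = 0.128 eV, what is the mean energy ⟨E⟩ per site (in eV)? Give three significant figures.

0.0554 eV

Eᵢ/kT = 0, 0.40703, 1.1406, 1.8281.
Z = Σ e^(−Eᵢ/kT) = e^(−0) + e^(−0.40703) + e^(−1.1406) + e^(−1.8281) = 1.0000 + 0.66562 + 0.31963 + 0.16072 = 2.1460.
⟨E⟩ = Σ Eᵢ e^(−Eᵢ/kT) / Z = (0·1.0000 + 0.0521·0.66562 + 0.146·0.31963 + 0.234·0.16072) / 2.1460 = 0.0554 eV.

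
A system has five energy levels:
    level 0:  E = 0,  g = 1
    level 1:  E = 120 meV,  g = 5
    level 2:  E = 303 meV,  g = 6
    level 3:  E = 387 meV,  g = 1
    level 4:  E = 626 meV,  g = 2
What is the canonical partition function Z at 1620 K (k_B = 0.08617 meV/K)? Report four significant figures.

Z = 3.886

k_BT = 0.08617 × 1620 K = 139.595 meV.
Eᵢ/kT = 0, 0.859630, 2.17056, 2.77231, 4.48440.
Z = Σ gᵢe^(−Eᵢ/kT) = 1·e^(−0) + 5·e^(−0.859630) + 6·e^(−2.17056) + 1·e^(−2.77231) + 2·e^(−4.48440) = 1.00000 + 2.11659 + 0.684682 + 0.0625174 + 0.0225673 = 3.88636.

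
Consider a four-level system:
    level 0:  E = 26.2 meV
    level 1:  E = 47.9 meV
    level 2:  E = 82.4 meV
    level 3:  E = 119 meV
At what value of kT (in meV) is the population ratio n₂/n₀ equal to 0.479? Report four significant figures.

76.35 meV

n₂/n₀ = exp[−(E₂−E₀)/kT] = 0.479.
⇒ (E₂−E₀)/kT = ln(1/0.479) = ln(2.08768) = 0.736053.
kT = 56.2 meV / 0.736053 = 76.35 meV.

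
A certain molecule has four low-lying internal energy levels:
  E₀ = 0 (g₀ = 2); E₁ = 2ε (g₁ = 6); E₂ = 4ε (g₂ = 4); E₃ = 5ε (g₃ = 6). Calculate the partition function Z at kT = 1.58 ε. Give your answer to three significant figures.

Z = 4.26

Eᵢ/kT = 0, 1.2658, 2.5316, 3.1646.
Z = Σ gᵢe^(−Eᵢ/kT) = 2·e^(−0) + 6·e^(−1.2658) + 4·e^(−2.5316) + 6·e^(−3.1646) = 2.0000 + 1.6921 + 0.31813 + 0.25339 = 4.2636.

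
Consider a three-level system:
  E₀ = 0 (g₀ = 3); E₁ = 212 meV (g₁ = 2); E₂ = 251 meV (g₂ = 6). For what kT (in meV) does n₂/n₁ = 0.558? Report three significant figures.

n₂/n₁ = (g₂/g₁) exp[−(E₂−E₁)/kT] = 0.558.
⇒ (E₂−E₁)/kT = ln((6/2)/0.558) = ln(5.3763) = 1.6820.
kT = 39 meV / 1.6820 = 23.2 meV.

23.2 meV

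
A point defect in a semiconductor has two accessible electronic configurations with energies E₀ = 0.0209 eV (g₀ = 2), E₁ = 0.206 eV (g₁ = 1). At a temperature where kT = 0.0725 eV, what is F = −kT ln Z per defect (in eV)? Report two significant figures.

-0.032 eV

Eᵢ/kT = 0.2883, 2.841.
Z = Σ gᵢe^(−Eᵢ/kT) = 2·e^(−0.2883) + 1·e^(−2.841) = 1.499 + 0.05837 = 1.557.
F = −kT ln Z = −0.0725 × ln(1.557) = −0.0725 × 0.4428 = -0.032 eV.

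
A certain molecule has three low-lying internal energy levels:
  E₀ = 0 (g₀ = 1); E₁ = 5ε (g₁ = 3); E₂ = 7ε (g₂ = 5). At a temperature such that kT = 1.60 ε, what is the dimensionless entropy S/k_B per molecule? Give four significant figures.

Eᵢ/kT = 0, 3.12500, 4.37500.
Z = Σ gᵢe^(−Eᵢ/kT) = 1·e^(−0) + 3·e^(−3.12500) + 5·e^(−4.37500) = 1.00000 + 0.131811 + 0.0629407 = 1.19475.
⟨E⟩ = Σ EᵢPᵢ = 0.920393 ε.
S/k_B = ln Z + ⟨E⟩/kT = ln(1.19475) + 0.920393/1.60 = 0.177937 + 0.575246 = 0.7532.

0.7532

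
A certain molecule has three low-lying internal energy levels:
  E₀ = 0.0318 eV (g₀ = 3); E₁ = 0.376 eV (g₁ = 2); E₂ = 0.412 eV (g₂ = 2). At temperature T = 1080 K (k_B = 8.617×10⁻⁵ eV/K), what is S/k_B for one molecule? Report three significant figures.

1.23

k_BT = 8.617×10⁻⁵ × 1080 K = 0.093064 eV.
Eᵢ/kT = 0.34170, 4.0402, 4.4271.
Z = Σ gᵢe^(−Eᵢ/kT) = 3·e^(−0.34170) + 2·e^(−4.0402) + 2·e^(−4.4271) = 2.1317 + 0.035188 + 0.023898 = 2.1908.
⟨E⟩ = Σ EᵢPᵢ = 0.041476 eV.
S/k_B = ln Z + ⟨E⟩/kT = ln(2.1908) + 0.041476/0.093064 = 0.78427 + 0.44567 = 1.23.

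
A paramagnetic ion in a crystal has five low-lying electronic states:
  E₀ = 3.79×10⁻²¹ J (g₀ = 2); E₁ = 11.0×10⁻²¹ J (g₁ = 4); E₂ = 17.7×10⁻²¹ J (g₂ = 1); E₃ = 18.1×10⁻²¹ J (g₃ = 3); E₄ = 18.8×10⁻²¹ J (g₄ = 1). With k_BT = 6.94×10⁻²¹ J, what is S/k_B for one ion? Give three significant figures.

Eᵢ/kT = 0.54611, 1.5850, 2.5504, 2.6081, 2.7089.
Z = Σ gᵢe^(−Eᵢ/kT) = 2·e^(−0.54611) + 4·e^(−1.5850) + 1·e^(−2.5504) + 3·e^(−2.6081) + 1·e^(−2.7089) = 1.1584 + 0.81979 + 0.078050 + 0.22102 + 0.066610 = 2.3439.
⟨E⟩ = Σ EᵢPᵢ = 8.5508 ×10⁻²¹ J.
S/k_B = ln Z + ⟨E⟩/kT = ln(2.3439) + 8.5508/6.94 = 0.85182 + 1.2321 = 2.08.

2.08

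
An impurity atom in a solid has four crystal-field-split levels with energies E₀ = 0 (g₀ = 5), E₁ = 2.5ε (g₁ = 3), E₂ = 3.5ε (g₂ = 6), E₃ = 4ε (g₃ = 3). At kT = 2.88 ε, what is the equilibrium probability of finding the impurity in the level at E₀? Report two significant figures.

Eᵢ/kT = 0, 0.8681, 1.215, 1.389.
Z = Σ gᵢe^(−Eᵢ/kT) = 5·e^(−0) + 3·e^(−0.8681) + 6·e^(−1.215) + 3·e^(−1.389) = 5.000 + 1.259 + 1.780 + 0.7480 = 8.787.
P₀ = g₀ e^(−E₀/kT) / Z = 5.000/8.787 = 0.57.

0.57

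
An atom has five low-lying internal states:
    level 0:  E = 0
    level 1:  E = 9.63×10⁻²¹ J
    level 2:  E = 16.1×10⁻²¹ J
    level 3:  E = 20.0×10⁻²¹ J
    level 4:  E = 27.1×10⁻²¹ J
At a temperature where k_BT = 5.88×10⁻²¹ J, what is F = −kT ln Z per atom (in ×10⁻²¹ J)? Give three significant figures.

Eᵢ/kT = 0, 1.6378, 2.7381, 3.4014, 4.6088.
Z = Σ e^(−Eᵢ/kT) = e^(−0) + e^(−1.6378) + e^(−2.7381) + e^(−3.4014) + e^(−4.6088) = 1.0000 + 0.19441 + 0.064693 + 0.033327 + 0.0099638 = 1.3024.
F = −kT ln Z = −5.88 × ln(1.3024) = −5.88 × 0.26421 = -1.55 ×10⁻²¹ J.

-1.55 ×10⁻²¹ J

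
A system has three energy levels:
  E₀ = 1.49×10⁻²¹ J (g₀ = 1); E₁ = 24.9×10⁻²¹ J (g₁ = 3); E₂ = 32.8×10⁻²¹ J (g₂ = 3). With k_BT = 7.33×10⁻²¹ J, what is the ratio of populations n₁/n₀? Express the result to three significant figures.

0.123

n₁/n₀ = (g₁/g₀) exp[−(E₁−E₀)/kT] = (3/1) × exp(−(23.41 ×10⁻²¹ J)/(7.33 ×10⁻²¹ J)) = (3/1) × exp(-3.1937) = 0.123.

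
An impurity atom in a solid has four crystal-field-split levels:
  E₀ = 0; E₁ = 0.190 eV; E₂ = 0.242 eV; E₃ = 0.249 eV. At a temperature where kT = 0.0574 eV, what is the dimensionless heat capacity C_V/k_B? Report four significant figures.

Eᵢ/kT = 0, 3.31010, 4.21603, 4.33798.
Z = Σ e^(−Eᵢ/kT) = e^(−0) + e^(−3.31010) + e^(−4.21603) + e^(−4.33798) = 1.00000 + 0.0365125 + 0.0147571 + 0.0130629 = 1.06433.
⟨E⟩ = 0.0129295 eV, ⟨E²⟩ = 0.00281139 eV².
C_V/k_B = (⟨E²⟩ − ⟨E⟩²)/(kT)² = (0.00281139 − 0.000167172)/0.00329476 = 0.8026.

0.8026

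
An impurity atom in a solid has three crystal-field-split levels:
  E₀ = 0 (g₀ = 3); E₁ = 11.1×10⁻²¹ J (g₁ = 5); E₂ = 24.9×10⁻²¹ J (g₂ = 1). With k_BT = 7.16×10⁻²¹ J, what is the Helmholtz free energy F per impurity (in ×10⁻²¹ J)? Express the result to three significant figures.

Eᵢ/kT = 0, 1.5503, 3.4777.
Z = Σ gᵢe^(−Eᵢ/kT) = 3·e^(−0) + 5·e^(−1.5503) + 1·e^(−3.4777) = 3.0000 + 1.0609 + 0.030878 = 4.0918.
F = −kT ln Z = −7.16 × ln(4.0918) = −7.16 × 1.4090 = -10.1 ×10⁻²¹ J.

-10.1 ×10⁻²¹ J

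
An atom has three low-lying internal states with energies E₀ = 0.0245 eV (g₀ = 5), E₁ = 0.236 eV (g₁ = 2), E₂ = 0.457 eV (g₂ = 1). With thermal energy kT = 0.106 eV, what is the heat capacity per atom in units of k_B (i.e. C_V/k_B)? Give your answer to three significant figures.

0.245

Eᵢ/kT = 0.23113, 2.2264, 4.3113.
Z = Σ gᵢe^(−Eᵢ/kT) = 5·e^(−0.23113) + 2·e^(−2.2264) + 1·e^(−4.3113) = 3.9682 + 0.21583 + 0.013416 = 4.1974.
⟨E⟩ = 0.036758 eV, ⟨E²⟩ = 0.0040989 eV².
C_V/k_B = (⟨E²⟩ − ⟨E⟩²)/(kT)² = (0.0040989 − 0.0013512)/0.011236 = 0.245.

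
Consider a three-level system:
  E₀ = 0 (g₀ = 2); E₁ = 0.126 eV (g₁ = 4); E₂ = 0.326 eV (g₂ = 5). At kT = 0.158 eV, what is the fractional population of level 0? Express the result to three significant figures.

Eᵢ/kT = 0, 0.79747, 2.0633.
Z = Σ gᵢe^(−Eᵢ/kT) = 2·e^(−0) + 4·e^(−0.79747) + 5·e^(−2.0633) = 2.0000 + 1.8019 + 0.63517 = 4.4371.
P₀ = g₀ e^(−E₀/kT) / Z = 2.0000/4.4371 = 0.451.

0.451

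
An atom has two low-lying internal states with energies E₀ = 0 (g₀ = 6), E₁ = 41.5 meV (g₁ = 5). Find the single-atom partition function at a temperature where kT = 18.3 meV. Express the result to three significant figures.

Eᵢ/kT = 0, 2.2678.
Z = Σ gᵢe^(−Eᵢ/kT) = 6·e^(−0) + 5·e^(−2.2678) = 6.0000 + 0.51770 = 6.5177.

Z = 6.52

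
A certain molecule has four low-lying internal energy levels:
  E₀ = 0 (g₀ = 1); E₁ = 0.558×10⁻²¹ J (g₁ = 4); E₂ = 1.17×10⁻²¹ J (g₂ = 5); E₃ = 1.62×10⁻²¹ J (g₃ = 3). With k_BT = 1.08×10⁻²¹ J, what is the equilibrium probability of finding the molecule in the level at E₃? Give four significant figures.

0.1165

Eᵢ/kT = 0, 0.516667, 1.08333, 1.50000.
Z = Σ gᵢe^(−Eᵢ/kT) = 1·e^(−0) + 4·e^(−0.516667) + 5·e^(−1.08333) + 3·e^(−1.50000) = 1.00000 + 2.38602 + 1.69233 + 0.669390 = 5.74774.
P₃ = g₃ e^(−E₃/kT) / Z = 0.669390/5.74774 = 0.1165.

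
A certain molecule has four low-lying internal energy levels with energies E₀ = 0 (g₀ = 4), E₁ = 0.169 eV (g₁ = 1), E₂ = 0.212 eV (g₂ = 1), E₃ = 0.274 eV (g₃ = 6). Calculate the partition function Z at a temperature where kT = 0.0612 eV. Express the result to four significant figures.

Eᵢ/kT = 0, 2.76144, 3.46405, 4.47712.
Z = Σ gᵢe^(−Eᵢ/kT) = 4·e^(−0) + 1·e^(−2.76144) + 1·e^(−3.46405) + 6·e^(−4.47712) = 4.00000 + 0.0632007 + 0.0313027 + 0.0681966 = 4.16270.

Z = 4.163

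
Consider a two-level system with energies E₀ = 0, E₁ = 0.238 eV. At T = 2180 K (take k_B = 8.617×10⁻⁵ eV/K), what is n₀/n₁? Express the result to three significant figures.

3.55

k_BT = 8.617×10⁻⁵ × 2180 K = 0.18785 eV.
n₀/n₁ = exp[−(E₀−E₁)/kT] = exp(−(-0.238 eV)/(0.18785 eV)) = exp(1.2670) = 3.55.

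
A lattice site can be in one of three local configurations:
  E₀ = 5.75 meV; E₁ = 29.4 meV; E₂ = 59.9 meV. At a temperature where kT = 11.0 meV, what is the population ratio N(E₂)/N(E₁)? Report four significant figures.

n₂/n₁ = exp[−(E₂−E₁)/kT] = exp(−(30.5 meV)/(11.0 meV)) = exp(-2.77273) = 0.06249.

0.06249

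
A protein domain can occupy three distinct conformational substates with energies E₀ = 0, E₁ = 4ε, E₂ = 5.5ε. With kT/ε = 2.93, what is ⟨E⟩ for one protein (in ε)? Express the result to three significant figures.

1.32 ε

Eᵢ/kT = 0, 1.3652, 1.8771.
Z = Σ e^(−Eᵢ/kT) = e^(−0) + e^(−1.3652) + e^(−1.8771) = 1.0000 + 0.25533 + 0.15303 = 1.4084.
⟨E⟩ = Σ Eᵢ e^(−Eᵢ/kT) / Z = (0·1.0000 + 4·0.25533 + 5.5·0.15303) / 1.4084 = 1.32 ε.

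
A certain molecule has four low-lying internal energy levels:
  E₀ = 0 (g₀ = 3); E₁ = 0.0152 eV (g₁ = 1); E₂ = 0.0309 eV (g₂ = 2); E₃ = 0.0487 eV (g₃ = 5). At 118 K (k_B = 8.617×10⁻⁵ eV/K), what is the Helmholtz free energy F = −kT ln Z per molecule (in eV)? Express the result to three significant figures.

-0.0123 eV

k_BT = 8.617×10⁻⁵ × 118 K = 0.010168 eV.
Eᵢ/kT = 0, 1.4949, 3.0389, 4.7895.
Z = Σ gᵢe^(−Eᵢ/kT) = 3·e^(−0) + 1·e^(−1.4949) + 2·e^(−3.0389) + 5·e^(−4.7895) = 3.0000 + 0.22427 + 0.095775 + 0.041583 = 3.3616.
F = −kT ln Z = −0.010168 × ln(3.3616) = −0.010168 × 1.2124 = -0.0123 eV.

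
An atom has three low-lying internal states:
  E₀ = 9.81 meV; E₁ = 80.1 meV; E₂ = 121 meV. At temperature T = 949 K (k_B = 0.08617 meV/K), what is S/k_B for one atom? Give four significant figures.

0.9432

k_BT = 0.08617 × 949 K = 81.7753 meV.
Eᵢ/kT = 0.119963, 0.979513, 1.47966.
Z = Σ e^(−Eᵢ/kT) = e^(−0.119963) + e^(−0.979513) + e^(−1.47966) = 0.886953 + 0.375494 + 0.227715 = 1.49016.
⟨E⟩ = Σ EᵢPᵢ = 44.5131 meV.
S/k_B = ln Z + ⟨E⟩/kT = ln(1.49016) + 44.5131/81.7753 = 0.398883 + 0.544334 = 0.9432.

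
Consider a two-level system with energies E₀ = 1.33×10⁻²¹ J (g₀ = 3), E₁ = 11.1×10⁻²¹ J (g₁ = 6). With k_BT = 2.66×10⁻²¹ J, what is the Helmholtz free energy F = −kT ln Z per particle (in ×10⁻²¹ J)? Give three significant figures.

Eᵢ/kT = 0.50000, 4.1729.
Z = Σ gᵢe^(−Eᵢ/kT) = 3·e^(−0.50000) + 6·e^(−4.1729) = 1.8196 + 0.092445 = 1.9120.
F = −kT ln Z = −2.66 × ln(1.9120) = −2.66 × 0.64815 = -1.72 ×10⁻²¹ J.

-1.72 ×10⁻²¹ J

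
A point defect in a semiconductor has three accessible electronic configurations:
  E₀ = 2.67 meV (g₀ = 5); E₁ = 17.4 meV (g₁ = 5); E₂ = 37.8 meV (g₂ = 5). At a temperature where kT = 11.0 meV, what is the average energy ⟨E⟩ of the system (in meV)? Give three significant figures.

6.74 meV

Eᵢ/kT = 0.24273, 1.5818, 3.4364.
Z = Σ gᵢe^(−Eᵢ/kT) = 5·e^(−0.24273) + 5·e^(−1.5818) + 5·e^(−3.4364) = 3.9224 + 1.0280 + 0.16090 = 5.1113.
⟨E⟩ = Σ Eᵢ gᵢe^(−Eᵢ/kT) / Z = (2.67·3.9224 + 17.4·1.0280 + 37.8·0.16090) / 5.1113 = 6.74 meV.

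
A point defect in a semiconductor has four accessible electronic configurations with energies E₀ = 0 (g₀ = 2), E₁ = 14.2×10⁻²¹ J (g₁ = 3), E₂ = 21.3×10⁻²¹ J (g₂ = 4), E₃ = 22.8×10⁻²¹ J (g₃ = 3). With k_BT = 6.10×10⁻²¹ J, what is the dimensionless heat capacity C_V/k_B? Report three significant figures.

Eᵢ/kT = 0, 2.3279, 3.4918, 3.7377.
Z = Σ gᵢe^(−Eᵢ/kT) = 2·e^(−0) + 3·e^(−2.3279) + 4·e^(−3.4918) + 3·e^(−3.7377) = 2.0000 + 0.29250 + 0.12178 + 0.071426 = 2.4857.
⟨E⟩ = 3.3696, ⟨E²⟩ = 60.892.
C_V/k_B = (⟨E²⟩ − ⟨E⟩²)/(kT)² = (60.892 − 11.354)/37.210 = 1.33.

1.33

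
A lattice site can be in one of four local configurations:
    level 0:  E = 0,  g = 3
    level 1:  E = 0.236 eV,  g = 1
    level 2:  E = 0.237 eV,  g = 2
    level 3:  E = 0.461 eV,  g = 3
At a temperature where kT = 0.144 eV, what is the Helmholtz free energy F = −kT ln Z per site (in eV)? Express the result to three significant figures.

-0.188 eV

Eᵢ/kT = 0, 1.6389, 1.6458, 3.2014.
Z = Σ gᵢe^(−Eᵢ/kT) = 3·e^(−0) + 1·e^(−1.6389) + 2·e^(−1.6458) + 3·e^(−3.2014) = 3.0000 + 0.19419 + 0.38572 + 0.12212 = 3.7020.
F = −kT ln Z = −0.144 × ln(3.7020) = −0.144 × 1.3089 = -0.188 eV.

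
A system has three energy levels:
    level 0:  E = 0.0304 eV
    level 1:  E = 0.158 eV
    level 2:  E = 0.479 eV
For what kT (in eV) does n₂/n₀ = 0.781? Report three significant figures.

1.81 eV

n₂/n₀ = exp[−(E₂−E₀)/kT] = 0.781.
⇒ (E₂−E₀)/kT = ln(1/0.781) = ln(1.2804) = 0.24717.
kT = 0.4486 eV / 0.24717 = 1.81 eV.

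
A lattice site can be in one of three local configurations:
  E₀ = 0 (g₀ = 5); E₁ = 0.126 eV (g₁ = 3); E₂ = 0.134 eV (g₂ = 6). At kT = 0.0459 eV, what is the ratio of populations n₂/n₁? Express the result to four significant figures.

1.680

n₂/n₁ = (g₂/g₁) exp[−(E₂−E₁)/kT] = (6/3) × exp(−(0.008 eV)/(0.0459 eV)) = (6/3) × exp(-0.174292) = 1.680.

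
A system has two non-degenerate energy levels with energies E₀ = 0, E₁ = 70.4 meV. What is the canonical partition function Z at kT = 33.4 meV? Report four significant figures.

Eᵢ/kT = 0, 2.10778.
Z = Σ e^(−Eᵢ/kT) = e^(−0) + e^(−2.10778) = 1.00000 + 0.121507 = 1.12151.

Z = 1.122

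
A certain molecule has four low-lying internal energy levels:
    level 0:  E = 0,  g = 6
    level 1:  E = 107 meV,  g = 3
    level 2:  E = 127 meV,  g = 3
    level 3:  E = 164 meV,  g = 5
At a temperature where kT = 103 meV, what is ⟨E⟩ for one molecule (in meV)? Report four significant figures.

43.72 meV

Eᵢ/kT = 0, 1.03883, 1.23301, 1.59223.
Z = Σ gᵢe^(−Eᵢ/kT) = 6·e^(−0) + 3·e^(−1.03883) + 3·e^(−1.23301) + 5·e^(−1.59223) = 6.00000 + 1.06161 + 0.874242 + 1.01736 = 8.95321.
⟨E⟩ = Σ Eᵢ gᵢe^(−Eᵢ/kT) / Z = (0·6.00000 + 107·1.06161 + 127·0.874242 + 164·1.01736) / 8.95321 = 43.72 meV.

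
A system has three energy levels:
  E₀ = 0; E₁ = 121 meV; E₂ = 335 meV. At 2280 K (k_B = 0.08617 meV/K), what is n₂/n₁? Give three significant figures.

0.336

k_BT = 0.08617 × 2280 K = 196.47 meV.
n₂/n₁ = exp[−(E₂−E₁)/kT] = exp(−(214 meV)/(196.47 meV)) = exp(-1.0892) = 0.336.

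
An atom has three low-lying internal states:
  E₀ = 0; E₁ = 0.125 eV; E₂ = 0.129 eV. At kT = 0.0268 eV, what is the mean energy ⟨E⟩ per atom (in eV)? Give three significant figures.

Eᵢ/kT = 0, 4.6642, 4.8134.
Z = Σ e^(−Eᵢ/kT) = e^(−0) + e^(−4.6642) + e^(−4.8134) = 1.0000 + 0.0094268 + 0.0081202 = 1.0175.
⟨E⟩ = Σ Eᵢ e^(−Eᵢ/kT) / Z = (0·1.0000 + 0.125·0.0094268 + 0.129·0.0081202) / 1.0175 = 0.00219 eV.

0.00219 eV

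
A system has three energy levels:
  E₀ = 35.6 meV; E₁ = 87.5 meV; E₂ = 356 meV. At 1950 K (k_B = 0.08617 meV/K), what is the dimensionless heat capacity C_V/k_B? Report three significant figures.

0.251

k_BT = 0.08617 × 1950 K = 168.03 meV.
Eᵢ/kT = 0.21187, 0.52074, 2.1187.
Z = Σ e^(−Eᵢ/kT) = e^(−0.21187) + e^(−0.52074) + e^(−2.1187) = 0.80907 + 0.59408 + 0.12019 = 1.5233.
⟨E⟩ = 81.122 meV, ⟨E²⟩ = 13659 meV².
C_V/k_B = (⟨E²⟩ − ⟨E⟩²)/(kT)² = (13659 − 6580.8)/28234 = 0.251.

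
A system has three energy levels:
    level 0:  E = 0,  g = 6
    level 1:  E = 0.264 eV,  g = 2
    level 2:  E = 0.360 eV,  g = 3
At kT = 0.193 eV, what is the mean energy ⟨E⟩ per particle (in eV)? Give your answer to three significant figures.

0.0433 eV

Eᵢ/kT = 0, 1.3679, 1.8653.
Z = Σ gᵢe^(−Eᵢ/kT) = 6·e^(−0) + 2·e^(−1.3679) + 3·e^(−1.8653) = 6.0000 + 0.50928 + 0.46455 = 6.9738.
⟨E⟩ = Σ Eᵢ gᵢe^(−Eᵢ/kT) / Z = (0·6.0000 + 0.264·0.50928 + 0.360·0.46455) / 6.9738 = 0.0433 eV.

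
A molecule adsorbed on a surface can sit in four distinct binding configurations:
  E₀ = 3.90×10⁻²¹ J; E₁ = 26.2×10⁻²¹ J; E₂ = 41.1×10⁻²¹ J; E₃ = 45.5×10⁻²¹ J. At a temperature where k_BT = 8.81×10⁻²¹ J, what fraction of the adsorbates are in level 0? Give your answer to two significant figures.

Eᵢ/kT = 0.4427, 2.974, 4.665, 5.165.
Z = Σ e^(−Eᵢ/kT) = e^(−0.4427) + e^(−2.974) + e^(−4.665) + e^(−5.165) = 0.6423 + 0.05110 + 0.009419 + 0.005713 = 0.7085.
P₀ = e^(−E₀/kT) / Z = 0.6423/0.7085 = 0.91.

0.91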